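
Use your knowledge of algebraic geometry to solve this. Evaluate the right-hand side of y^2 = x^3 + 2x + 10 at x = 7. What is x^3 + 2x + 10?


Compute x^3 + 2x + 10 at x = 7:
x^3 = 7^3 = 343
2*x = 2*7 = 14
Sum: 343 + 14 + 10 = 367

367


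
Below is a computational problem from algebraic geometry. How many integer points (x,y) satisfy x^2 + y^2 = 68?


Systematically check integer values of x where x^2 <= 68.
For each valid x, check if 68 - x^2 is a perfect square.
x=2: 68 - 4 = 64, sqrt = 8 (valid)
x=8: 68 - 64 = 4, sqrt = 2 (valid)
Total integer solutions found: 8

8


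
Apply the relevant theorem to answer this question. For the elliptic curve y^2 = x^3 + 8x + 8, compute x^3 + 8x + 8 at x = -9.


Compute x^3 + 8x + 8 at x = -9:
x^3 = (-9)^3 = -729
8*x = 8*(-9) = -72
Sum: -729 - 72 + 8 = -793

-793


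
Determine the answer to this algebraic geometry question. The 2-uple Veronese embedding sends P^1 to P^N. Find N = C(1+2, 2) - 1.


The Veronese embedding v_d: P^n -> P^N maps each point to all
degree-d monomials in n+1 homogeneous coordinates.
N = C(n+d, d) - 1
N = C(1+2, 2) - 1
N = C(3, 2) - 1
C(3, 2) = 3
N = 3 - 1 = 2

2


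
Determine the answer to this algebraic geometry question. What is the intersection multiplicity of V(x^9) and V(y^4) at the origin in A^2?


The intersection multiplicity of V(x^a) and V(y^b) at the origin is:
I(O; V(x^9), V(y^4)) = dim_k(k[x,y]/(x^9, y^4))
A basis for k[x,y]/(x^9, y^4) is the set of monomials x^i * y^j
where 0 <= i < 9 and 0 <= j < 4.
The number of such monomials is 9 * 4 = 36

36


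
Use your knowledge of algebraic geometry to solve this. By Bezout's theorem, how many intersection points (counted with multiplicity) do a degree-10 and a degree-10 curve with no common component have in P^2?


Bezout's theorem states the intersection count equals the product of degrees.
Intersection count = 10 * 10 = 100

100


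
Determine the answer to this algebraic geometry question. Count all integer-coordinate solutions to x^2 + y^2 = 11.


Systematically check integer values of x where x^2 <= 11.
For each valid x, check if 11 - x^2 is a perfect square.
Total integer solutions found: 0

0


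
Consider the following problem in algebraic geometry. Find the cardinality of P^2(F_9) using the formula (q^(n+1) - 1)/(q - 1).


P^2(F_9) has (q^(n+1) - 1)/(q - 1) points.
= 9^2 + 9^1 + 9^0
= 81 + 9 + 1
= 91

91


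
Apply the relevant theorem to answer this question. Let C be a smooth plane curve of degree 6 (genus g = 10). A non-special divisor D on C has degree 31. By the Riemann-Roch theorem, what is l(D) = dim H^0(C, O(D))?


First, compute the genus of a smooth plane curve of degree 6:
g = (d-1)(d-2)/2 = (6-1)(6-2)/2 = 10
For a non-special divisor D (i.e., h^1(D) = 0), Riemann-Roch gives:
l(D) = deg(D) - g + 1
Since deg(D) = 31 >= 2g - 1 = 19, D is non-special.
l(D) = 31 - 10 + 1 = 22

22


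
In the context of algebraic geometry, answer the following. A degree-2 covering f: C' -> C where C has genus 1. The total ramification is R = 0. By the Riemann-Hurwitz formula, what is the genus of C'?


Riemann-Hurwitz formula: 2g' - 2 = d(2g - 2) + R
Given: d = 2, g = 1, R = 0
2g' - 2 = 2*(2*1 - 2) + 0
2g' - 2 = 2*0 + 0
2g' - 2 = 0 + 0 = 0
2g' = 2
g' = 1

1


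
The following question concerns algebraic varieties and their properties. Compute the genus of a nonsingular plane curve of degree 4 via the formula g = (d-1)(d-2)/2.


Using the genus formula for smooth plane curves:
g = (d-1)(d-2)/2
g = (4-1)(4-2)/2
g = 3*2/2
g = 6/2 = 3

3


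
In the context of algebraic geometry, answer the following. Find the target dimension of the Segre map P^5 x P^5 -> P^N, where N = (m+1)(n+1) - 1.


The Segre embedding maps P^m x P^n into P^N via
all products of coordinates from each factor.
N = (m+1)(n+1) - 1
N = (5+1)(5+1) - 1
N = 6*6 - 1
N = 36 - 1 = 35

35


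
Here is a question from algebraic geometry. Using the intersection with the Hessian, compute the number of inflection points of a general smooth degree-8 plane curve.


For a general smooth plane curve C of degree d, the inflection points are
the intersection of C with its Hessian curve, which has degree 3(d-2).
By Bezout, the total intersection number is d * 3(d-2) = 8 * 18 = 144.
For a general curve every flex is ordinary, so each contributes
multiplicity 1 to C·Hess(C), and the number of distinct inflection
points is 3d(d-2).
Inflection points = 3*8*(8-2) = 3*8*6 = 144

144


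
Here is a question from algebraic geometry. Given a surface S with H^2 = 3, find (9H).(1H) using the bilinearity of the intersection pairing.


Using bilinearity of the intersection pairing on a surface S:
(aH).(bH) = ab * (H.H)
We have H^2 = 3.
D.E = (9H).(1H) = 9*1*3
= 9*3
= 27

27


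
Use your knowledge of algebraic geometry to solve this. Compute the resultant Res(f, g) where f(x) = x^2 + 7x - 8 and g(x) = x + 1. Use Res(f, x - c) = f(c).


For Res(f, x - c), we evaluate f at x = c.
f(-1) = (-1)^2 + 7*(-1) - 8
= 1 - 7 - 8
= -6 - 8 = -14
Res(f, g) = -14

-14


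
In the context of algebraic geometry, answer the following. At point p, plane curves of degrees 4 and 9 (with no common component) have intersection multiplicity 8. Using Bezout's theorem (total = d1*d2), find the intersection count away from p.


By Bezout's theorem, the total intersection number is d1 * d2.
Total = 4 * 9 = 36
Intersection multiplicity at p = 8
Remaining intersections = 36 - 8 = 28

28


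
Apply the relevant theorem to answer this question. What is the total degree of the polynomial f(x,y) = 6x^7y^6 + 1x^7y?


Examine each term for its total degree (sum of exponents).
  Term '6x^7y^6' has total degree 7+6 = 13.
  Term '1x^7y' has total degree 7+1 = 8.
The maximum total degree among all terms is 13.

13


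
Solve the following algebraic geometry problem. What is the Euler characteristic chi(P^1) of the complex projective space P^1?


The complex projective space P^1 has one cell in each even real dimension 0, 2, ..., 2.
The cohomology groups are H^{2k}(P^1) = Z for k = 0,...,1, and 0 otherwise.
Euler characteristic = sum of Betti numbers = 1 per even-dimensional cohomology group.
chi(P^1) = 1 + 1 = 2

2


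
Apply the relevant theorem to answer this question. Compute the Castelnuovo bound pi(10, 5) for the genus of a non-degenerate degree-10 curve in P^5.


Castelnuovo's bound: write d - 1 = m(r-1) + epsilon with 0 <= epsilon < r-1.
d - 1 = 10 - 1 = 9
r - 1 = 5 - 1 = 4
9 = 2*4 + 1, so m = 2, epsilon = 1
pi(d, r) = m(m-1)(r-1)/2 + m*epsilon
= 2*1*4/2 + 2*1
= 8/2 + 2
= 4 + 2 = 6

6


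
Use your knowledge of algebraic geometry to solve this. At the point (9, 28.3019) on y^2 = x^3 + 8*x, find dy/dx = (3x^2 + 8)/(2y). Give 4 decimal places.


Using implicit differentiation of y^2 = x^3 + 8*x:
2y * dy/dx = 3x^2 + 8
dy/dx = (3x^2 + 8)/(2y)
Numerator: 3*9^2 + 8 = 251
Denominator: 2*28.3019 = 56.6038
dy/dx = 251/56.6038 = 4.4343

4.4343


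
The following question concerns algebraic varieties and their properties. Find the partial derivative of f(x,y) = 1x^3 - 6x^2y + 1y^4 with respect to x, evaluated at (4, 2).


df/dx = 3*1*x^2 + 2*(-6)*x^1*y
At (4,2): 3*1*4^2 + 2*(-6)*4^1*2
= 48 - 96
= -48

-48


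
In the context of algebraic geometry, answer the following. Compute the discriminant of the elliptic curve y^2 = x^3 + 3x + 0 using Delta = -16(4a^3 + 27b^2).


Compute each component:
4a^3 = 4*3^3 = 4*27 = 108
27b^2 = 27*0^2 = 27*0 = 0
4a^3 + 27b^2 = 108 + 0 = 108
Delta = -16*108 = -1728

-1728


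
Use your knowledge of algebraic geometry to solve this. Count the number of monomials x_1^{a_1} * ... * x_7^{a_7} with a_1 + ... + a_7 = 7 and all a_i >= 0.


The number of degree-7 monomials in 7 variables is C(d+n-1, n-1).
= C(7+7-1, 7-1) = C(13, 6)
= 1716

1716


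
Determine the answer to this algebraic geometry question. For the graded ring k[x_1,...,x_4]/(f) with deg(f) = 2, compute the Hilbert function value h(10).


For R = k[x_1,...,x_n]/(f) with f homogeneous of degree e:
The Hilbert series is (1 - t^e)/(1 - t)^n.
So h(d) = C(d+n-1, n-1) - C(d-e+n-1, n-1) for d >= e.
With n=4, e=2, d=10:
C(10+4-1, 4-1) = C(13, 3) = 286
C(10-2+4-1, 4-1) = C(11, 3) = 165
h(10) = 286 - 165 = 121

121


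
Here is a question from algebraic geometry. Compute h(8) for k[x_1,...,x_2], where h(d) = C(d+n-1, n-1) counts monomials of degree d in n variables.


The Hilbert function for the polynomial ring in 2 variables is:
h(d) = C(d+n-1, n-1)
h(8) = C(8+2-1, 2-1) = C(9, 1)
= 9! / (1! * 8!)
= 9

9


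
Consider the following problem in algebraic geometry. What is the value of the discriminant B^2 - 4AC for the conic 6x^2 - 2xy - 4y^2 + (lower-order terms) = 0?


The discriminant of a conic Ax^2 + Bxy + Cy^2 + ... = 0 is B^2 - 4AC.
B^2 = (-2)^2 = 4
4AC = 4*6*(-4) = -96
Discriminant = 4 + 96 = 100

100


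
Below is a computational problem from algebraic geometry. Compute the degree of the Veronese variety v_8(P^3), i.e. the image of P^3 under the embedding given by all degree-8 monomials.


The Veronese variety v_8(P^3) has degree d^r.
d^r = 8^3 = 512

512


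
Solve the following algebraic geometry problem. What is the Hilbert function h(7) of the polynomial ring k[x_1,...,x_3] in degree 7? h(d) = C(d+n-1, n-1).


The Hilbert function for the polynomial ring in 3 variables is:
h(d) = C(d+n-1, n-1)
h(7) = C(7+3-1, 3-1) = C(9, 2)
= 9! / (2! * 7!)
= 36

36


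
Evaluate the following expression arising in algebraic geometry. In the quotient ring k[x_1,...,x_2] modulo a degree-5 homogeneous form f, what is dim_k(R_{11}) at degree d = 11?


For R = k[x_1,...,x_n]/(f) with f homogeneous of degree e:
The Hilbert series is (1 - t^e)/(1 - t)^n.
So h(d) = C(d+n-1, n-1) - C(d-e+n-1, n-1) for d >= e.
With n=2, e=5, d=11:
C(11+2-1, 2-1) = C(12, 1) = 12
C(11-5+2-1, 2-1) = C(7, 1) = 7
h(11) = 12 - 7 = 5

5


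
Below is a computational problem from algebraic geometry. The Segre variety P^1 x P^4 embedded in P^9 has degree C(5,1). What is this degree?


The degree of the Segre variety P^1 x P^4 is C(m+n, m).
= C(5, 1)
= 5

5


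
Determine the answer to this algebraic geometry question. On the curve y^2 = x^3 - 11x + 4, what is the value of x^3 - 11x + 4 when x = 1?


Compute x^3 - 11x + 4 at x = 1:
x^3 = 1^3 = 1
(-11)*x = (-11)*1 = -11
Sum: 1 - 11 + 4 = -6

-6


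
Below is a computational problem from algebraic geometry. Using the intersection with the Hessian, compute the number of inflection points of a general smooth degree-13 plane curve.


For a general smooth plane curve C of degree d, the inflection points are
the intersection of C with its Hessian curve, which has degree 3(d-2).
By Bezout, the total intersection number is d * 3(d-2) = 13 * 33 = 429.
For a general curve every flex is ordinary, so each contributes
multiplicity 1 to C·Hess(C), and the number of distinct inflection
points is 3d(d-2).
Inflection points = 3*13*(13-2) = 3*13*11 = 429

429


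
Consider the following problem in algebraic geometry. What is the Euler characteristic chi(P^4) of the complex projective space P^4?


The complex projective space P^4 has one cell in each even real dimension 0, 2, ..., 8.
The cohomology groups are H^{2k}(P^4) = Z for k = 0,...,4, and 0 otherwise.
Euler characteristic = sum of Betti numbers = 1 per even-dimensional cohomology group.
chi(P^4) = 4 + 1 = 5

5


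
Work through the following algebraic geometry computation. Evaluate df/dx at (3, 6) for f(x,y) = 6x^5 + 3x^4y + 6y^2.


df/dx = 5*6*x^4 + 4*3*x^3*y
At (3,6): 5*6*3^4 + 4*3*3^3*6
= 2430 + 1944
= 4374

4374


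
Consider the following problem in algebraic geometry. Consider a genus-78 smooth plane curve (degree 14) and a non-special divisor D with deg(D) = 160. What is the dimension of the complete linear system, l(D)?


First, compute the genus of a smooth plane curve of degree 14:
g = (d-1)(d-2)/2 = (14-1)(14-2)/2 = 78
For a non-special divisor D (i.e., h^1(D) = 0), Riemann-Roch gives:
l(D) = deg(D) - g + 1
Since deg(D) = 160 >= 2g - 1 = 155, D is non-special.
l(D) = 160 - 78 + 1 = 83

83


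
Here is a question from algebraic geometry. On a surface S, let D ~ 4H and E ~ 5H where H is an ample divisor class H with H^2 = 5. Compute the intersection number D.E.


Using bilinearity of the intersection pairing on a surface S:
(aH).(bH) = ab * (H.H)
We have H^2 = 5.
D.E = (4H).(5H) = 4*5*5
= 20*5
= 100

100


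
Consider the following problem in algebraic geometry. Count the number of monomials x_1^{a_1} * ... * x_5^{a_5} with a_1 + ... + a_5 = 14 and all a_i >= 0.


The number of degree-14 monomials in 5 variables is C(d+n-1, n-1).
= C(14+5-1, 5-1) = C(18, 4)
= 3060

3060


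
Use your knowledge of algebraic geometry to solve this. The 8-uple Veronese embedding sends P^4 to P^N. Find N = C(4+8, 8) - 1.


The Veronese embedding v_d: P^n -> P^N maps each point to all
degree-d monomials in n+1 homogeneous coordinates.
N = C(n+d, d) - 1
N = C(4+8, 8) - 1
N = C(12, 8) - 1
C(12, 8) = 495
N = 495 - 1 = 494

494


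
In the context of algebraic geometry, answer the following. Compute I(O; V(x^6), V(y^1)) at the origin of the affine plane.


The intersection multiplicity of V(x^a) and V(y^b) at the origin is:
I(O; V(x^6), V(y^1)) = dim_k(k[x,y]/(x^6, y^1))
A basis for k[x,y]/(x^6, y^1) is the set of monomials x^i * y^j
where 0 <= i < 6 and 0 <= j < 1.
The number of such monomials is 6 * 1 = 6

6


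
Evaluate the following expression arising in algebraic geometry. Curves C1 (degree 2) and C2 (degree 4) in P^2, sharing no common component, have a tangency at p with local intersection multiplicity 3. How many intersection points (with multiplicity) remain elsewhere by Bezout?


By Bezout's theorem, the total intersection number is d1 * d2.
Total = 2 * 4 = 8
Intersection multiplicity at p = 3
Remaining intersections = 8 - 3 = 5

5


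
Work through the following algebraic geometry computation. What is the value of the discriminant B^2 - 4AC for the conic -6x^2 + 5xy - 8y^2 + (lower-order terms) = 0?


The discriminant of a conic Ax^2 + Bxy + Cy^2 + ... = 0 is B^2 - 4AC.
B^2 = 5^2 = 25
4AC = 4*(-6)*(-8) = 192
Discriminant = 25 - 192 = -167

-167


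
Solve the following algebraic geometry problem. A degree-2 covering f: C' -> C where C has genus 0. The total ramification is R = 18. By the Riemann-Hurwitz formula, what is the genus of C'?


Riemann-Hurwitz formula: 2g' - 2 = d(2g - 2) + R
Given: d = 2, g = 0, R = 18
2g' - 2 = 2*(2*0 - 2) + 18
2g' - 2 = 2*(-2) + 18
2g' - 2 = -4 + 18 = 14
2g' = 16
g' = 8

8


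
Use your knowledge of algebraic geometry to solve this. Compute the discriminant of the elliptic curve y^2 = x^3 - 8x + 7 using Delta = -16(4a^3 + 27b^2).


Compute each component:
4a^3 = 4*(-8)^3 = 4*(-512) = -2048
27b^2 = 27*7^2 = 27*49 = 1323
4a^3 + 27b^2 = -2048 + 1323 = -725
Delta = -16*(-725) = 11600

11600


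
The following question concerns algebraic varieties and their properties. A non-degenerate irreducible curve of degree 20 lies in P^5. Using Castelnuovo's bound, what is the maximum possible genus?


Castelnuovo's bound: write d - 1 = m(r-1) + epsilon with 0 <= epsilon < r-1.
d - 1 = 20 - 1 = 19
r - 1 = 5 - 1 = 4
19 = 4*4 + 3, so m = 4, epsilon = 3
pi(d, r) = m(m-1)(r-1)/2 + m*epsilon
= 4*3*4/2 + 4*3
= 48/2 + 12
= 24 + 12 = 36

36


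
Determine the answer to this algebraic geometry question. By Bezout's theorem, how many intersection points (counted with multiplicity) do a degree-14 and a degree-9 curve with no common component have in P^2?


Bezout's theorem states the intersection count equals the product of degrees.
Intersection count = 14 * 9 = 126

126


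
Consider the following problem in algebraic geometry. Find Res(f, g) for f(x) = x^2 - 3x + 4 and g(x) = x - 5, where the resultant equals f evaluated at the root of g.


For Res(f, x - c), we evaluate f at x = c.
f(5) = 5^2 - 3*5 + 4
= 25 - 15 + 4
= 10 + 4 = 14
Res(f, g) = 14

14


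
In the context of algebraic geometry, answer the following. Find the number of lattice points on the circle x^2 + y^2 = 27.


Systematically check integer values of x where x^2 <= 27.
For each valid x, check if 27 - x^2 is a perfect square.
Total integer solutions found: 0

0


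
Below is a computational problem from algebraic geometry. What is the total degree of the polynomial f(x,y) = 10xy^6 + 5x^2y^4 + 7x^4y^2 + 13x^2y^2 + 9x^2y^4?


Examine each term for its total degree (sum of exponents).
  Term '10xy^6' has total degree 1+6 = 7.
  Term '5x^2y^4' has total degree 2+4 = 6.
  Term '7x^4y^2' has total degree 4+2 = 6.
  Term '13x^2y^2' has total degree 2+2 = 4.
  Term '9x^2y^4' has total degree 2+4 = 6.
The maximum total degree among all terms is 7.

7


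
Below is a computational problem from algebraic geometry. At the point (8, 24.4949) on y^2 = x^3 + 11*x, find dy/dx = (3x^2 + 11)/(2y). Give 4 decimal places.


Using implicit differentiation of y^2 = x^3 + 11*x:
2y * dy/dx = 3x^2 + 11
dy/dx = (3x^2 + 11)/(2y)
Numerator: 3*8^2 + 11 = 203
Denominator: 2*24.4949 = 48.9898
dy/dx = 203/48.9898 = 4.1437

4.1437


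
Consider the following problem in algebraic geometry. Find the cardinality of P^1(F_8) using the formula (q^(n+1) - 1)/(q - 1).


P^1(F_8) has (q^(n+1) - 1)/(q - 1) points.
= 8^1 + 8^0
= 8 + 1
= 9

9


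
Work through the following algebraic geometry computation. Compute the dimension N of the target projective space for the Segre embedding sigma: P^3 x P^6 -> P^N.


The Segre embedding maps P^m x P^n into P^N via
all products of coordinates from each factor.
N = (m+1)(n+1) - 1
N = (3+1)(6+1) - 1
N = 4*7 - 1
N = 28 - 1 = 27

27


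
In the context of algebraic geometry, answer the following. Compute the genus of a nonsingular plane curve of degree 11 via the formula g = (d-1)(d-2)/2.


Using the genus formula for smooth plane curves:
g = (d-1)(d-2)/2
g = (11-1)(11-2)/2
g = 10*9/2
g = 90/2 = 45

45


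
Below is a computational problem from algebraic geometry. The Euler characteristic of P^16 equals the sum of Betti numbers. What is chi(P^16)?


The complex projective space P^16 has one cell in each even real dimension 0, 2, ..., 32.
The cohomology groups are H^{2k}(P^16) = Z for k = 0,...,16, and 0 otherwise.
Euler characteristic = sum of Betti numbers = 1 per even-dimensional cohomology group.
chi(P^16) = 16 + 1 = 17

17


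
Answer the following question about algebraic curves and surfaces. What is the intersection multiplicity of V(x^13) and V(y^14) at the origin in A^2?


The intersection multiplicity of V(x^a) and V(y^b) at the origin is:
I(O; V(x^13), V(y^14)) = dim_k(k[x,y]/(x^13, y^14))
A basis for k[x,y]/(x^13, y^14) is the set of monomials x^i * y^j
where 0 <= i < 13 and 0 <= j < 14.
The number of such monomials is 13 * 14 = 182

182


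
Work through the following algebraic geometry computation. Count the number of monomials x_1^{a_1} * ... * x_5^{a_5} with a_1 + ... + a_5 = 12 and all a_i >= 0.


The number of degree-12 monomials in 5 variables is C(d+n-1, n-1).
= C(12+5-1, 5-1) = C(16, 4)
= 1820

1820


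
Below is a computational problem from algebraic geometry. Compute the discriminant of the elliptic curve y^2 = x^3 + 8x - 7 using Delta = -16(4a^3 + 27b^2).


Compute each component:
4a^3 = 4*8^3 = 4*512 = 2048
27b^2 = 27*(-7)^2 = 27*49 = 1323
4a^3 + 27b^2 = 2048 + 1323 = 3371
Delta = -16*3371 = -53936

-53936


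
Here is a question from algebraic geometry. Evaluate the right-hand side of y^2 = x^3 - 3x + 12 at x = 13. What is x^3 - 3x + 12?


Compute x^3 - 3x + 12 at x = 13:
x^3 = 13^3 = 2197
(-3)*x = (-3)*13 = -39
Sum: 2197 - 39 + 12 = 2170

2170


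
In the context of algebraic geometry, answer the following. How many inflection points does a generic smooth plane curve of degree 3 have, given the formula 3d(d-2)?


For a general smooth plane curve C of degree d, the inflection points are
the intersection of C with its Hessian curve, which has degree 3(d-2).
By Bezout, the total intersection number is d * 3(d-2) = 3 * 3 = 9.
For a general curve every flex is ordinary, so each contributes
multiplicity 1 to C·Hess(C), and the number of distinct inflection
points is 3d(d-2).
Inflection points = 3*3*(3-2) = 3*3*1 = 9

9


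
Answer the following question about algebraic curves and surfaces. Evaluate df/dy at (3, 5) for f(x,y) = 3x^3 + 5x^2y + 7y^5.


df/dy = 5*x^2 + 5*7*y^4
At (3,5): 5*3^2 + 5*7*5^4
= 45 + 21875
= 21920

21920


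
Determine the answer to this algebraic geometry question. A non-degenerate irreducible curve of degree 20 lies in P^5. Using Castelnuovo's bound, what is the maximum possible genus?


Castelnuovo's bound: write d - 1 = m(r-1) + epsilon with 0 <= epsilon < r-1.
d - 1 = 20 - 1 = 19
r - 1 = 5 - 1 = 4
19 = 4*4 + 3, so m = 4, epsilon = 3
pi(d, r) = m(m-1)(r-1)/2 + m*epsilon
= 4*3*4/2 + 4*3
= 48/2 + 12
= 24 + 12 = 36

36


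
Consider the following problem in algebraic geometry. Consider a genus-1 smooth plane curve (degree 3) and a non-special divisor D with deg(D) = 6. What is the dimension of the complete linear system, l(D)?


First, compute the genus of a smooth plane curve of degree 3:
g = (d-1)(d-2)/2 = (3-1)(3-2)/2 = 1
For a non-special divisor D (i.e., h^1(D) = 0), Riemann-Roch gives:
l(D) = deg(D) - g + 1
Since deg(D) = 6 >= 2g - 1 = 1, D is non-special.
l(D) = 6 - 1 + 1 = 6

6


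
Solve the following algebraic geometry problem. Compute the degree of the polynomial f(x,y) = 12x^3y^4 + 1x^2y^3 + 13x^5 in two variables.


Examine each term for its total degree (sum of exponents).
  Term '12x^3y^4' has total degree 3+4 = 7.
  Term '1x^2y^3' has total degree 2+3 = 5.
  Term '13x^5' has total degree 5+0 = 5.
The maximum total degree among all terms is 7.

7


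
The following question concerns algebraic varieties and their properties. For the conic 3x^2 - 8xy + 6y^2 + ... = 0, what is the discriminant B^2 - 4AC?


The discriminant of a conic Ax^2 + Bxy + Cy^2 + ... = 0 is B^2 - 4AC.
B^2 = (-8)^2 = 64
4AC = 4*3*6 = 72
Discriminant = 64 - 72 = -8

-8


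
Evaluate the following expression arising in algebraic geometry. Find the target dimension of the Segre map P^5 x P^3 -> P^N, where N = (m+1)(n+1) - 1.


The Segre embedding maps P^m x P^n into P^N via
all products of coordinates from each factor.
N = (m+1)(n+1) - 1
N = (5+1)(3+1) - 1
N = 6*4 - 1
N = 24 - 1 = 23

23


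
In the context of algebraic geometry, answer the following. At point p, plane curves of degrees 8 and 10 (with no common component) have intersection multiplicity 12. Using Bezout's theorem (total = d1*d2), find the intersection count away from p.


By Bezout's theorem, the total intersection number is d1 * d2.
Total = 8 * 10 = 80
Intersection multiplicity at p = 12
Remaining intersections = 80 - 12 = 68

68


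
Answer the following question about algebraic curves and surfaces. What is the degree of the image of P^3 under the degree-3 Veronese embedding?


The Veronese variety v_3(P^3) has degree d^r.
d^r = 3^3 = 27

27


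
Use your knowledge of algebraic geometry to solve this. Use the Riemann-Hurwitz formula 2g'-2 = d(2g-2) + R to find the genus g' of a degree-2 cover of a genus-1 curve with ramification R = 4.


Riemann-Hurwitz formula: 2g' - 2 = d(2g - 2) + R
Given: d = 2, g = 1, R = 4
2g' - 2 = 2*(2*1 - 2) + 4
2g' - 2 = 2*0 + 4
2g' - 2 = 0 + 4 = 4
2g' = 6
g' = 3

3


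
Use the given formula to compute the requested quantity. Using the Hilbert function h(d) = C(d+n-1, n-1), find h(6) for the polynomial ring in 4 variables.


The Hilbert function for the polynomial ring in 4 variables is:
h(d) = C(d+n-1, n-1)
h(6) = C(6+4-1, 4-1) = C(9, 3)
= 9! / (3! * 6!)
= 84

84


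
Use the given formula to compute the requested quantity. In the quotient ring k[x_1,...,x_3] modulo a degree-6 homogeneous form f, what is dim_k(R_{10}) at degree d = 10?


For R = k[x_1,...,x_n]/(f) with f homogeneous of degree e:
The Hilbert series is (1 - t^e)/(1 - t)^n.
So h(d) = C(d+n-1, n-1) - C(d-e+n-1, n-1) for d >= e.
With n=3, e=6, d=10:
C(10+3-1, 3-1) = C(12, 2) = 66
C(10-6+3-1, 3-1) = C(6, 2) = 15
h(10) = 66 - 15 = 51

51


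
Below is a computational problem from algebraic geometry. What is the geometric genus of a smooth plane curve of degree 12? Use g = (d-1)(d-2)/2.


Using the genus formula for smooth plane curves:
g = (d-1)(d-2)/2
g = (12-1)(12-2)/2
g = 11*10/2
g = 110/2 = 55

55


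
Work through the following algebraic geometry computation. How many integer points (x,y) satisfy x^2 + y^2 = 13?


Systematically check integer values of x where x^2 <= 13.
For each valid x, check if 13 - x^2 is a perfect square.
x=2: 13 - 4 = 9, sqrt = 3 (valid)
x=3: 13 - 9 = 4, sqrt = 2 (valid)
Total integer solutions found: 8

8


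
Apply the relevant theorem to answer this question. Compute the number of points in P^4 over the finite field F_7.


P^4(F_7) has (q^(n+1) - 1)/(q - 1) points.
= 7^4 + 7^3 + 7^2 + 7^1 + 7^0
= 2401 + 343 + 49 + 7 + 1
= 2801

2801


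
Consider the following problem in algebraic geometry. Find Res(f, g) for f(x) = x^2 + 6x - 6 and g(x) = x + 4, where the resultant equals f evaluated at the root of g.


For Res(f, x - c), we evaluate f at x = c.
f(-4) = (-4)^2 + 6*(-4) - 6
= 16 - 24 - 6
= -8 - 6 = -14
Res(f, g) = -14

-14


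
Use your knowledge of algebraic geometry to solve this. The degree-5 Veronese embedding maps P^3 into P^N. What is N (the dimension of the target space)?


The Veronese embedding v_d: P^n -> P^N maps each point to all
degree-d monomials in n+1 homogeneous coordinates.
N = C(n+d, d) - 1
N = C(3+5, 5) - 1
N = C(8, 5) - 1
C(8, 5) = 56
N = 56 - 1 = 55

55


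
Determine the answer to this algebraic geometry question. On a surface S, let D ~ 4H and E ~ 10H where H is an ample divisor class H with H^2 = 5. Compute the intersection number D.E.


Using bilinearity of the intersection pairing on a surface S:
(aH).(bH) = ab * (H.H)
We have H^2 = 5.
D.E = (4H).(10H) = 4*10*5
= 40*5
= 200

200


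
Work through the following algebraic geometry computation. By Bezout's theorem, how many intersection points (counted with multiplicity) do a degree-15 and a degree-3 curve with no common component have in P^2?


Bezout's theorem states the intersection count equals the product of degrees.
Intersection count = 15 * 3 = 45

45


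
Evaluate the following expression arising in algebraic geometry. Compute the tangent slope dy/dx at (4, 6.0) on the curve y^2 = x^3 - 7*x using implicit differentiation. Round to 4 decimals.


Using implicit differentiation of y^2 = x^3 - 7*x:
2y * dy/dx = 3x^2 - 7
dy/dx = (3x^2 - 7)/(2y)
Numerator: 3*4^2 - 7 = 41
Denominator: 2*6.0 = 12.0
dy/dx = 41/12.0 = 3.4167

3.4167


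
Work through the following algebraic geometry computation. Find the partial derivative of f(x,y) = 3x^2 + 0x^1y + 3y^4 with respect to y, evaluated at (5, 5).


df/dy = 0*x^1 + 4*3*y^3
At (5,5): 0*5^1 + 4*3*5^3
= 0 + 1500
= 1500

1500


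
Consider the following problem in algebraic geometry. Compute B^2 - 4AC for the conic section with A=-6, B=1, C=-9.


The discriminant of a conic Ax^2 + Bxy + Cy^2 + ... = 0 is B^2 - 4AC.
B^2 = 1^2 = 1
4AC = 4*(-6)*(-9) = 216
Discriminant = 1 - 216 = -215

-215


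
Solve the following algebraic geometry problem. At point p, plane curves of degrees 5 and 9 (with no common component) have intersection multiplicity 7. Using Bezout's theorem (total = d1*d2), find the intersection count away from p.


By Bezout's theorem, the total intersection number is d1 * d2.
Total = 5 * 9 = 45
Intersection multiplicity at p = 7
Remaining intersections = 45 - 7 = 38

38


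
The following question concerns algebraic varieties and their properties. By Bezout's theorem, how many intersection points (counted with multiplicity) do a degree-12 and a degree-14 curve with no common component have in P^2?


Bezout's theorem states the intersection count equals the product of degrees.
Intersection count = 12 * 14 = 168

168


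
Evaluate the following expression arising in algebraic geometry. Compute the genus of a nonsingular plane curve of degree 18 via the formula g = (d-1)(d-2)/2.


Using the genus formula for smooth plane curves:
g = (d-1)(d-2)/2
g = (18-1)(18-2)/2
g = 17*16/2
g = 272/2 = 136

136


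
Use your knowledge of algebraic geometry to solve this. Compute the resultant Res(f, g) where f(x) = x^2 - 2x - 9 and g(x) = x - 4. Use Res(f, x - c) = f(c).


For Res(f, x - c), we evaluate f at x = c.
f(4) = 4^2 - 2*4 - 9
= 16 - 8 - 9
= 8 - 9 = -1
Res(f, g) = -1

-1


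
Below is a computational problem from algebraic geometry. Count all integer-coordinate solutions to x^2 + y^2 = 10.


Systematically check integer values of x where x^2 <= 10.
For each valid x, check if 10 - x^2 is a perfect square.
x=1: 10 - 1 = 9, sqrt = 3 (valid)
x=3: 10 - 9 = 1, sqrt = 1 (valid)
Total integer solutions found: 8

8


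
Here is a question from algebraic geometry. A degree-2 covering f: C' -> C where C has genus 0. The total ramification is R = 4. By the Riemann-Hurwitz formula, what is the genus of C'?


Riemann-Hurwitz formula: 2g' - 2 = d(2g - 2) + R
Given: d = 2, g = 0, R = 4
2g' - 2 = 2*(2*0 - 2) + 4
2g' - 2 = 2*(-2) + 4
2g' - 2 = -4 + 4 = 0
2g' = 2
g' = 1

1


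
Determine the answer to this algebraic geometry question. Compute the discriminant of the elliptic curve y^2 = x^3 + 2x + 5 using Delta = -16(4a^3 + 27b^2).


Compute each component:
4a^3 = 4*2^3 = 4*8 = 32
27b^2 = 27*5^2 = 27*25 = 675
4a^3 + 27b^2 = 32 + 675 = 707
Delta = -16*707 = -11312

-11312


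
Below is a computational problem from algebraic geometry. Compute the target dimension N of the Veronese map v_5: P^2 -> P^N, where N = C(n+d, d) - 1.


The Veronese embedding v_d: P^n -> P^N maps each point to all
degree-d monomials in n+1 homogeneous coordinates.
N = C(n+d, d) - 1
N = C(2+5, 5) - 1
N = C(7, 5) - 1
C(7, 5) = 21
N = 21 - 1 = 20

20


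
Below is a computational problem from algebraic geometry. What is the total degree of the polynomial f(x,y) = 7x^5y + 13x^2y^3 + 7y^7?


Examine each term for its total degree (sum of exponents).
  Term '7x^5y' has total degree 5+1 = 6.
  Term '13x^2y^3' has total degree 2+3 = 5.
  Term '7y^7' has total degree 0+7 = 7.
The maximum total degree among all terms is 7.

7


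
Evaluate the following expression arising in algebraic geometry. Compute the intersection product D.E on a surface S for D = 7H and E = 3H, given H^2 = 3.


Using bilinearity of the intersection pairing on a surface S:
(aH).(bH) = ab * (H.H)
We have H^2 = 3.
D.E = (7H).(3H) = 7*3*3
= 21*3
= 63

63


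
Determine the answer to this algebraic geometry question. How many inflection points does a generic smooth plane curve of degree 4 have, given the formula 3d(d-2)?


For a general smooth plane curve C of degree d, the inflection points are
the intersection of C with its Hessian curve, which has degree 3(d-2).
By Bezout, the total intersection number is d * 3(d-2) = 4 * 6 = 24.
For a general curve every flex is ordinary, so each contributes
multiplicity 1 to C·Hess(C), and the number of distinct inflection
points is 3d(d-2).
Inflection points = 3*4*(4-2) = 3*4*2 = 24

24


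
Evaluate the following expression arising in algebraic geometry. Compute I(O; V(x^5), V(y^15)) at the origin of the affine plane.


The intersection multiplicity of V(x^a) and V(y^b) at the origin is:
I(O; V(x^5), V(y^15)) = dim_k(k[x,y]/(x^5, y^15))
A basis for k[x,y]/(x^5, y^15) is the set of monomials x^i * y^j
where 0 <= i < 5 and 0 <= j < 15.
The number of such monomials is 5 * 15 = 75

75


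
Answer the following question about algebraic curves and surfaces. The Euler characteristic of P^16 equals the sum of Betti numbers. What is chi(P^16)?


The complex projective space P^16 has one cell in each even real dimension 0, 2, ..., 32.
The cohomology groups are H^{2k}(P^16) = Z for k = 0,...,16, and 0 otherwise.
Euler characteristic = sum of Betti numbers = 1 per even-dimensional cohomology group.
chi(P^16) = 16 + 1 = 17

17


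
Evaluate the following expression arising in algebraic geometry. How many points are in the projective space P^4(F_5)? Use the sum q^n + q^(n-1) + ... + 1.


P^4(F_5) has (q^(n+1) - 1)/(q - 1) points.
= 5^4 + 5^3 + 5^2 + 5^1 + 5^0
= 625 + 125 + 25 + 5 + 1
= 781

781


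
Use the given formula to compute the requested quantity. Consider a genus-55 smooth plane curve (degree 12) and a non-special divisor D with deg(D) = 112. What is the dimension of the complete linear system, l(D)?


First, compute the genus of a smooth plane curve of degree 12:
g = (d-1)(d-2)/2 = (12-1)(12-2)/2 = 55
For a non-special divisor D (i.e., h^1(D) = 0), Riemann-Roch gives:
l(D) = deg(D) - g + 1
Since deg(D) = 112 >= 2g - 1 = 109, D is non-special.
l(D) = 112 - 55 + 1 = 58

58


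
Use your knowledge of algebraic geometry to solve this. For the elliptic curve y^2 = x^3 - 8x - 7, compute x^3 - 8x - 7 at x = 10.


Compute x^3 - 8x - 7 at x = 10:
x^3 = 10^3 = 1000
(-8)*x = (-8)*10 = -80
Sum: 1000 - 80 - 7 = 913

913


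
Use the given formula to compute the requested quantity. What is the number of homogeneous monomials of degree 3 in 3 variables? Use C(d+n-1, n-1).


The number of degree-3 monomials in 3 variables is C(d+n-1, n-1).
= C(3+3-1, 3-1) = C(5, 2)
= 10

10


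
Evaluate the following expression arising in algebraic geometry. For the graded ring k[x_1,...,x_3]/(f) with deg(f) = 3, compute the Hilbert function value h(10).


For R = k[x_1,...,x_n]/(f) with f homogeneous of degree e:
The Hilbert series is (1 - t^e)/(1 - t)^n.
So h(d) = C(d+n-1, n-1) - C(d-e+n-1, n-1) for d >= e.
With n=3, e=3, d=10:
C(10+3-1, 3-1) = C(12, 2) = 66
C(10-3+3-1, 3-1) = C(9, 2) = 36
h(10) = 66 - 36 = 30

30


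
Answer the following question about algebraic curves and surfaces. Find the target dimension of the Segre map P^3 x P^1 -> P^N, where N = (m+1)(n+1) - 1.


The Segre embedding maps P^m x P^n into P^N via
all products of coordinates from each factor.
N = (m+1)(n+1) - 1
N = (3+1)(1+1) - 1
N = 4*2 - 1
N = 8 - 1 = 7

7


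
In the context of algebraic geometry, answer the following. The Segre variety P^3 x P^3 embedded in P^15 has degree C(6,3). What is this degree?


The degree of the Segre variety P^3 x P^3 is C(m+n, m).
= C(6, 3)
= 20

20


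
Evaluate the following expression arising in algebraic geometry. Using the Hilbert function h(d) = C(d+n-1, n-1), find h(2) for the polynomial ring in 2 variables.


The Hilbert function for the polynomial ring in 2 variables is:
h(d) = C(d+n-1, n-1)
h(2) = C(2+2-1, 2-1) = C(3, 1)
= 3! / (1! * 2!)
= 3

3


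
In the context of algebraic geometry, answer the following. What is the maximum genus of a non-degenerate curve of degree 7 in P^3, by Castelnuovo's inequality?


Castelnuovo's bound: write d - 1 = m(r-1) + epsilon with 0 <= epsilon < r-1.
d - 1 = 7 - 1 = 6
r - 1 = 3 - 1 = 2
6 = 3*2 + 0, so m = 3, epsilon = 0
pi(d, r) = m(m-1)(r-1)/2 + m*epsilon
= 3*2*2/2 + 3*0
= 12/2 + 0
= 6 + 0 = 6

6


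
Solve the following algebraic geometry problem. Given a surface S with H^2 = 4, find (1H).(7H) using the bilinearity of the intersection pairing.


Using bilinearity of the intersection pairing on a surface S:
(aH).(bH) = ab * (H.H)
We have H^2 = 4.
D.E = (1H).(7H) = 1*7*4
= 7*4
= 28

28


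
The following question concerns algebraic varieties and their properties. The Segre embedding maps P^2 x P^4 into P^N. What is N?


The Segre embedding maps P^m x P^n into P^N via
all products of coordinates from each factor.
N = (m+1)(n+1) - 1
N = (2+1)(4+1) - 1
N = 3*5 - 1
N = 15 - 1 = 14

14


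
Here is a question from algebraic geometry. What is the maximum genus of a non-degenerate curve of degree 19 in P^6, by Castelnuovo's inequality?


Castelnuovo's bound: write d - 1 = m(r-1) + epsilon with 0 <= epsilon < r-1.
d - 1 = 19 - 1 = 18
r - 1 = 6 - 1 = 5
18 = 3*5 + 3, so m = 3, epsilon = 3
pi(d, r) = m(m-1)(r-1)/2 + m*epsilon
= 3*2*5/2 + 3*3
= 30/2 + 9
= 15 + 9 = 24

24


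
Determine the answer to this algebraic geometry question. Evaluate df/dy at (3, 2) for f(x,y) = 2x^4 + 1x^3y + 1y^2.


df/dy = 1*x^3 + 2*1*y^1
At (3,2): 1*3^3 + 2*1*2^1
= 27 + 4
= 31

31


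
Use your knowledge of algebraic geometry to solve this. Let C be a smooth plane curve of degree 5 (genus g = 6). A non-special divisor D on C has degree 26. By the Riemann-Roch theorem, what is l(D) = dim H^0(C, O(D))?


First, compute the genus of a smooth plane curve of degree 5:
g = (d-1)(d-2)/2 = (5-1)(5-2)/2 = 6
For a non-special divisor D (i.e., h^1(D) = 0), Riemann-Roch gives:
l(D) = deg(D) - g + 1
Since deg(D) = 26 >= 2g - 1 = 11, D is non-special.
l(D) = 26 - 6 + 1 = 21

21


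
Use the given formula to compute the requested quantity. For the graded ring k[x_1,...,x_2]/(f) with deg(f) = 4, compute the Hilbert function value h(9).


For R = k[x_1,...,x_n]/(f) with f homogeneous of degree e:
The Hilbert series is (1 - t^e)/(1 - t)^n.
So h(d) = C(d+n-1, n-1) - C(d-e+n-1, n-1) for d >= e.
With n=2, e=4, d=9:
C(9+2-1, 2-1) = C(10, 1) = 10
C(9-4+2-1, 2-1) = C(6, 1) = 6
h(9) = 10 - 6 = 4

4


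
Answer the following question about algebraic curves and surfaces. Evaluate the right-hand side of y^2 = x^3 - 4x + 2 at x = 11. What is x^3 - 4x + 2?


Compute x^3 - 4x + 2 at x = 11:
x^3 = 11^3 = 1331
(-4)*x = (-4)*11 = -44
Sum: 1331 - 44 + 2 = 1289

1289


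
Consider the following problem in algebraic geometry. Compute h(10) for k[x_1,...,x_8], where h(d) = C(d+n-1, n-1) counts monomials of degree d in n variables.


The Hilbert function for the polynomial ring in 8 variables is:
h(d) = C(d+n-1, n-1)
h(10) = C(10+8-1, 8-1) = C(17, 7)
= 17! / (7! * 10!)
= 19448

19448


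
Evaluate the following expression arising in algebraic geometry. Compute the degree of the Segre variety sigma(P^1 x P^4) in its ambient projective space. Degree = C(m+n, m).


The degree of the Segre variety P^1 x P^4 is C(m+n, m).
= C(5, 1)
= 5

5


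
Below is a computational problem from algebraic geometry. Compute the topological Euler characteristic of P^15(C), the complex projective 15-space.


The complex projective space P^15 has one cell in each even real dimension 0, 2, ..., 30.
The cohomology groups are H^{2k}(P^15) = Z for k = 0,...,15, and 0 otherwise.
Euler characteristic = sum of Betti numbers = 1 per even-dimensional cohomology group.
chi(P^15) = 15 + 1 = 16

16


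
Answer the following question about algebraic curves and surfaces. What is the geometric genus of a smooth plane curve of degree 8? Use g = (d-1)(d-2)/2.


Using the genus formula for smooth plane curves:
g = (d-1)(d-2)/2
g = (8-1)(8-2)/2
g = 7*6/2
g = 42/2 = 21

21


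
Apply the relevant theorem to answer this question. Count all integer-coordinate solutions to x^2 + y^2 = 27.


Systematically check integer values of x where x^2 <= 27.
For each valid x, check if 27 - x^2 is a perfect square.
Total integer solutions found: 0

0


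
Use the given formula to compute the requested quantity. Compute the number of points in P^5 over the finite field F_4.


P^5(F_4) has (q^(n+1) - 1)/(q - 1) points.
= 4^5 + 4^4 + 4^3 + 4^2 + 4^1 + 4^0
= 1024 + 256 + 64 + 16 + 4 + 1
= 1365

1365


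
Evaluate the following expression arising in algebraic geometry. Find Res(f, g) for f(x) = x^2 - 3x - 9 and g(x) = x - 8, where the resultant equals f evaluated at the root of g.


For Res(f, x - c), we evaluate f at x = c.
f(8) = 8^2 - 3*8 - 9
= 64 - 24 - 9
= 40 - 9 = 31
Res(f, g) = 31

31


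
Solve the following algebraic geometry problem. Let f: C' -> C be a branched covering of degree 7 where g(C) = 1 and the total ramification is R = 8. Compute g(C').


Riemann-Hurwitz formula: 2g' - 2 = d(2g - 2) + R
Given: d = 7, g = 1, R = 8
2g' - 2 = 7*(2*1 - 2) + 8
2g' - 2 = 7*0 + 8
2g' - 2 = 0 + 8 = 8
2g' = 10
g' = 5

5


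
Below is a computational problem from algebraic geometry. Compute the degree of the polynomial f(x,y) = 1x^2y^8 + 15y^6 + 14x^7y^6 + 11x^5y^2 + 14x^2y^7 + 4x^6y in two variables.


Examine each term for its total degree (sum of exponents).
  Term '1x^2y^8' has total degree 2+8 = 10.
  Term '15y^6' has total degree 0+6 = 6.
  Term '14x^7y^6' has total degree 7+6 = 13.
  Term '11x^5y^2' has total degree 5+2 = 7.
  Term '14x^2y^7' has total degree 2+7 = 9.
  Term '4x^6y' has total degree 6+1 = 7.
The maximum total degree among all terms is 13.

13
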